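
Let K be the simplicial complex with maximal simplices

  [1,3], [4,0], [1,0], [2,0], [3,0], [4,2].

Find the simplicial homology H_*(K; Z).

Take the total order 0 < 1 < 2 < 3 < 4 on the vertex set. Then K (dimension 1) consists of the simplices:

  0-simplices (5): [0], [1], [2], [3], [4]
  1-simplices (6): [0,1], [0,2], [0,3], [0,4], [1,3], [2,4]

so the chain groups are C_0 ≅ Z^5, C_1 ≅ Z^6.

∂_1: C_1 → C_0 sends each edge [p,q] (with p < q) to q − p.
The resulting 5×6 matrix has rank 4, and its Smith normal form has invariant factors (1,1,1,1).

Now H_k = ker ∂_k / im ∂_{k+1}, so:

  H_0: rank C_0 − rank ∂_1 = 5 − 4 = 1, and the invariant factors of ∂_1 are all 1, so H_0 = Z.
  H_1: rank ker ∂_1 − rank ∂_2 = (6 − 4) − 0 = 2, and there is no ∂_2, so H_1 = Z^2.

H_0 ≅ Z,  H_1 ≅ Z^2.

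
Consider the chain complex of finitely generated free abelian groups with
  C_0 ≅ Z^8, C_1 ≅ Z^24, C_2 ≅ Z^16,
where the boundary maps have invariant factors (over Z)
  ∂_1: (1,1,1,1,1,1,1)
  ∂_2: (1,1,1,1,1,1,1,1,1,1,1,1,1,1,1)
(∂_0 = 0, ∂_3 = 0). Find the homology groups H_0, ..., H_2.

H_0 ≅ Z,  H_1 ≅ Z^2,  H_2 ≅ Z.

H_0: b_0 = 8 − 0 − 7 = 1; torsion from ∂_1 factors > 1: none. So H_0 ≅ Z.
H_1: b_1 = 24 − 7 − 15 = 2; torsion from ∂_2 factors > 1: none. So H_1 ≅ Z^2.
H_2: b_2 = 16 − 15 − 0 = 1; torsion from ∂_3 factors > 1: none. So H_2 ≅ Z.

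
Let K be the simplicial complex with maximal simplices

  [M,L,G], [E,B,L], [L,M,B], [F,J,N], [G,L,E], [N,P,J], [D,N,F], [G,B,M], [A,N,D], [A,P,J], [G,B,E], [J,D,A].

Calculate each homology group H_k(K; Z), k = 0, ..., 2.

Take the total order A < B < D < E < F < G < J < L < M < N < P on the vertex set. Then K (dimension 2) consists of the simplices:

  0-simplices (11): A, B, D, E, F, G, J, L, M, N, P
  1-simplices (21): AD, AJ, AN, AP, BE, BG, BL, BM, DF, DJ, DN, EG, EL, FJ, FN, GL, GM, JN, JP, LM, NP
  2-simplices (12): ADJ, ADN, AJP, BEG, BEL, BGM, BLM, DFN, EGL, FJN, GLM, JNP

so the chain groups are C_0 ≅ Z^11, C_1 ≅ Z^21, C_2 ≅ Z^12.

The boundary map ∂_1: C_1 → C_0 is given by ∂[p,q] = [q] − [p]. For instance
  ∂AJ = J − A.
The 11×21 boundary matrix has rank 9 and Smith normal form diag(1,1,1,1,1,1,1,1,1).

∂_2: C_2 → C_1 sends each 2-simplex [p,q,r] to [q,r] − [p,r] + [p,q]. For instance
  ∂ADJ = DJ − AJ + AD,
  ∂BEL = EL − BL + BE.
The 21×12 boundary matrix has rank 11 and Smith normal form diag(1,1,1,1,1,1,1,1,1,1,1).

Reading off H_k = ker ∂_k / im ∂_{k+1}:

  H_0: rank C_0 − rank ∂_1 = 11 − 9 = 2, and the invariant factors of ∂_1 are all 1, so H_0 ≅ Z^2.
  H_1: rank ker ∂_1 − rank ∂_2 = (21 − 9) − 11 = 1, and the invariant factors of ∂_2 are all 1, so H_1 ≅ Z.
  H_2: rank ker ∂_2 − rank ∂_3 = (12 − 11) − 0 = 1, and there is no ∂_3, so H_2 ≅ Z.

As a check, the Euler characteristic is 11 − 21 + 12 = 2, which agrees with 2 − 1 + 1 = 2.
(K is a triangulation of the disjoint union of the 2-sphere S^2 and the cylinder S^1 x I.)

H_0 = Z^2,  H_1 = Z,  H_2 = Z.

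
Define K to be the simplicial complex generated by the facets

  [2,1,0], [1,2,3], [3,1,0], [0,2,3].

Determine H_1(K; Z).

H_1 = 0.

We work with the vertex ordering 0 < 1 < 2 < 3. The simplices of K, each written with vertices in increasing order, are:

  0-simplices (4): [0], [1], [2], [3]
  1-simplices (6): [0,1], [0,2], [0,3], [1,2], [1,3], [2,3]
  2-simplices (4): [0,1,2], [0,1,3], [0,2,3], [1,2,3]

giving chain groups C_0 ≅ Z^4, C_1 ≅ Z^6, C_2 ≅ Z^4.

The boundary map ∂_1: C_1 → C_0 sends each edge [p,q] (with p < q) to q − p. For instance
  ∂[1,3] = [3] − [1].
The 4×6 boundary matrix has rank 3 and Smith normal form diag(1,1,1).

Boundary ∂_2: C_2 → C_1 acts by ∂[p,q,r] = [q,r] − [p,r] + [p,q]. For instance
  ∂[1,2,3] = [2,3] − [1,3] + [1,2],
  ∂[0,1,2] = [1,2] − [0,2] + [0,1].
The resulting 6×4 matrix has rank 3, and its Smith normal form has invariant factors (1,1,1).

Computing H_k = (kernel of ∂_k) / (image of ∂_{k+1}):

  H_1: rank ker ∂_1 − rank ∂_2 = (6 − 3) − 3 = 0, and the invariant factors of ∂_2 are all 1, so H_1 = 0.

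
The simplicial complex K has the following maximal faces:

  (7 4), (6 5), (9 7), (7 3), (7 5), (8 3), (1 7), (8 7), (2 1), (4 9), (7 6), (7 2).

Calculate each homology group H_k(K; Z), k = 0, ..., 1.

Take the total order 1 < 2 < 3 < 4 < 5 < 6 < 7 < 8 < 9 on the vertex set. Then K (dimension 1) consists of the simplices:

  0-simplices (9): [1], [2], [3], [4], [5], [6], [7], [8], [9]
  1-simplices (12): [1,2], [1,7], [2,7], [3,7], [3,8], [4,7], [4,9], [5,6], [5,7], [6,7], [7,8], [7,9]

giving chain groups C_0 ≅ Z^9, C_1 ≅ Z^12.

∂_1: C_1 → C_0 is given by ∂[p,q] = [q] − [p].
The 9×12 boundary matrix has rank 8 and Smith normal form diag(1,1,1,1,1,1,1,1).

Now H_k = ker ∂_k / im ∂_{k+1}, so:

  H_0: rank C_0 − rank ∂_1 = 9 − 8 = 1, and the invariant factors of ∂_1 are all 1, so H_0 ≅ Z.
  H_1: rank ker ∂_1 − rank ∂_2 = (12 − 8) − 0 = 4, and there is no ∂_2, so H_1 ≅ Z^4.

(K is a triangulation of a wedge of 4 circles.)

H_0 ≅ Z,  H_1 ≅ Z^4.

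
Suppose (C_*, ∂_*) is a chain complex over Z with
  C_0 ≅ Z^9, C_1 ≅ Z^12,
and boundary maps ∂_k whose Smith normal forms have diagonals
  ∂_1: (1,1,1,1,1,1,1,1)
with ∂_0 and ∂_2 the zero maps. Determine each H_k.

H_0: b_0 = 9 − 0 − 8 = 1; torsion from ∂_1 factors > 1: none. So H_0 ≅ Z.
H_1: b_1 = 12 − 8 − 0 = 4; torsion from ∂_2 factors > 1: none. So H_1 ≅ Z^4.

H_0 ≅ Z,  H_1 ≅ Z^4.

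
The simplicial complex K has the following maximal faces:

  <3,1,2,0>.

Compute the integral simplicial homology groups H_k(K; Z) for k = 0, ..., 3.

H_0 = Z,  H_1 = 0,  H_2 = 0,  H_3 = 0.

K has 4 vertices, 6 edges, 4 triangles, 1 3-simplex.
rank ∂_0 = 0, rank ∂_1 = 3 ⇒ b_0 = 4 − 0 − 3 = 1; all invariant factors of ∂_1 are 1 so no torsion. So H_0 = Z.
rank ∂_1 = 3, rank ∂_2 = 3 ⇒ b_1 = 6 − 3 − 3 = 0; all invariant factors of ∂_2 are 1 so no torsion. So H_1 = 0.
rank ∂_2 = 3, rank ∂_3 = 1 ⇒ b_2 = 4 − 3 − 1 = 0; all invariant factors of ∂_3 are 1 so no torsion. So H_2 = 0.
rank ∂_3 = 1, rank ∂_4 = 0 ⇒ b_3 = 1 − 1 − 0 = 0. So H_3 = 0.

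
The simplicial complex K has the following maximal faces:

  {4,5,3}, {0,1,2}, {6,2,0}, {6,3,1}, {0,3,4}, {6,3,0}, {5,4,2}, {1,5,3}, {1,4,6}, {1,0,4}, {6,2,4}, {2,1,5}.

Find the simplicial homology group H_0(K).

H_0 ≅ Z.

K has 7 vertices, 18 edges, 12 triangles.
rank ∂_0 = 0, rank ∂_1 = 6 ⇒ b_0 = 7 − 0 − 6 = 1; all invariant factors of ∂_1 are 1 so no torsion. So H_0 = Z.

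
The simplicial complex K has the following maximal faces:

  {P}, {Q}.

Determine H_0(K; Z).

Order the vertices as P < Q. Listing each simplex with vertices in this order, K has dimension 0 with simplices:

  0-simplices (2): P, Q

so the chain groups are C_0 ≅ Z^2.

Reading off H_k = ker ∂_k / im ∂_{k+1}:

  H_0: rank C_0 − rank ∂_1 = 2 − 0 = 2, and there is no ∂_1, so H_0 ≅ Z^2.

H_0 = Z^2.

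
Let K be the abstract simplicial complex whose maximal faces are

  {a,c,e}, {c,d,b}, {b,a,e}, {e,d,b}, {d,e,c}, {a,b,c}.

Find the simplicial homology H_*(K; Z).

H_0 = Z,  H_1 = 0,  H_2 = Z.

Take the total order a < b < c < d < e on the vertex set. Then K (dimension 2) consists of the simplices:

  0-simplices (5): a, b, c, d, e
  1-simplices (9): ab, ac, ae, bc, bd, be, cd, ce, de
  2-simplices (6): abc, abe, ace, bcd, bde, cde

so the chain groups are C_0 ≅ Z^5, C_1 ≅ Z^9, C_2 ≅ Z^6.

∂_1: C_1 → C_0 is given by ∂[p,q] = [q] − [p]. For instance
  ∂de = e − d.
As a 5×9 matrix over Z this has rank 4, with invariant factors (1,1,1,1).

Boundary ∂_2: C_2 → C_1 sends each 2-simplex [p,q,r] to [q,r] − [p,r] + [p,q]. For instance
  ∂bcd = cd − bd + bc,
  ∂cde = de − ce + cd.
This gives a 9×6 integer matrix of rank 5; reducing to Smith normal form yields diagonal entries (1,1,1,1,1).

From H_k ≅ ker(∂_k) / im(∂_{k+1}) we obtain:

  H_0: rank C_0 − rank ∂_1 = 5 − 4 = 1, and the invariant factors of ∂_1 are all 1, so H_0 ≅ Z.
  H_1: rank ker ∂_1 − rank ∂_2 = (9 − 4) − 5 = 0, and the invariant factors of ∂_2 are all 1, so H_1 ≅ 0.
  H_2: rank ker ∂_2 − rank ∂_3 = (6 − 5) − 0 = 1, and there is no ∂_3, so H_2 ≅ Z.

(K is a triangulation of the 2-sphere S^2.)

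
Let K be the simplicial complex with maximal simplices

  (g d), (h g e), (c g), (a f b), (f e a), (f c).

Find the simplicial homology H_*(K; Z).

H_0 = Z,  H_1 = Z,  H_2 = 0.

Fix the vertex order a < b < c < d < e < f < g < h and write every simplex with vertices in increasing order. Then dim K = 2 and the simplices of K are:

  0-simplices (8): a, b, c, d, e, f, g, h
  1-simplices (11): ab, ae, af, bf, cf, cg, dg, ef, eg, eh, gh
  2-simplices (3): abf, aef, egh

so the chain groups are C_0 ≅ Z^8, C_1 ≅ Z^11, C_2 ≅ Z^3.

∂_1: C_1 → C_0 sends each edge [p,q] (with p < q) to q − p. For instance
  ∂ae = e − a.
The 8×11 boundary matrix has rank 7 and Smith normal form diag(1,1,1,1,1,1,1).

Boundary ∂_2: C_2 → C_1 acts by ∂[p,q,r] = [q,r] − [p,r] + [p,q]. For instance
  ∂aef = ef − af + ae,
  ∂egh = gh − eh + eg.
The resulting 11×3 matrix has rank 3, and its Smith normal form has invariant factors (1,1,1).

Computing H_k = (kernel of ∂_k) / (image of ∂_{k+1}):

  H_0: rank C_0 − rank ∂_1 = 8 − 7 = 1, and the invariant factors of ∂_1 are all 1, so H_0 = Z.
  H_1: rank ker ∂_1 − rank ∂_2 = (11 − 7) − 3 = 1, and the invariant factors of ∂_2 are all 1, so H_1 = Z.
  H_2: rank ker ∂_2 − rank ∂_3 = (3 − 3) − 0 = 0, and there is no ∂_3, so H_2 = 0.

As a check, the Euler characteristic is 8 − 11 + 3 = 0, which agrees with 1 − 1 + 0 = 0.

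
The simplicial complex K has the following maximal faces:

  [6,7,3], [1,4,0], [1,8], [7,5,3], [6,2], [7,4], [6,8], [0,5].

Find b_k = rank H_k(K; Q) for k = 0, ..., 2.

b_0 = 1, b_1 = 2, b_2 = 0.

Take the total order 0 < 1 < 2 < 3 < 4 < 5 < 6 < 7 < 8 on the vertex set. Then K (dimension 2) consists of the simplices:

  0-simplices (9): [0], [1], [2], [3], [4], [5], [6], [7], [8]
  1-simplices (13): [0,1], [0,4], [0,5], [1,4], [1,8], [2,6], [3,5], [3,6], [3,7], [4,7], [5,7], [6,7], [6,8]
  2-simplices (3): [0,1,4], [3,5,7], [3,6,7]

giving chain groups C_0 ≅ Z^9, C_1 ≅ Z^13, C_2 ≅ Z^3.

Boundary ∂_1: C_1 → C_0 is given by ∂[p,q] = [q] − [p].
The resulting 9×13 matrix has rank 8, and its Smith normal form has invariant factors (1,1,1,1,1,1,1,1).

∂_2: C_2 → C_1 acts by ∂[p,q,r] = [q,r] − [p,r] + [p,q]. For instance
  ∂[0,1,4] = [1,4] − [0,4] + [0,1],
  ∂[3,6,7] = [6,7] − [3,7] + [3,6].
The 13×3 boundary matrix has rank 3 and Smith normal form diag(1,1,1).

From H_k ≅ ker(∂_k) / im(∂_{k+1}) we obtain:

  H_0: rank C_0 − rank ∂_1 = 9 − 8 = 1, and the invariant factors of ∂_1 are all 1, so H_0 = Z.
  H_1: rank ker ∂_1 − rank ∂_2 = (13 − 8) − 3 = 2, and the invariant factors of ∂_2 are all 1, so H_1 = Z^2.
  H_2: rank ker ∂_2 − rank ∂_3 = (3 − 3) − 0 = 0, and there is no ∂_3, so H_2 = 0.

As a check, the Euler characteristic is 9 − 13 + 3 = -1, which agrees with 1 − 2 + 0 = -1.

Hence the Betti numbers are b_0 = 1, b_1 = 2, b_2 = 0.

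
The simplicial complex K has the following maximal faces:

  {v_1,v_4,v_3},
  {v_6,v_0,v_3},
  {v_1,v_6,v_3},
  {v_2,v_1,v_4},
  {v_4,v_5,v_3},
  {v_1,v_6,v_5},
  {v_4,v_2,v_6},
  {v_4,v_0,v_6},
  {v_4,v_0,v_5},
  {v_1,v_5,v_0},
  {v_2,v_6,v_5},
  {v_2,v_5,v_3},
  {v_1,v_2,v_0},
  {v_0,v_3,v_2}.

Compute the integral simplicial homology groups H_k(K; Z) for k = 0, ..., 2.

H_0 = Z,  H_1 = Z^2,  H_2 = Z.

Order the vertices as v_0 < v_1 < v_2 < v_3 < v_4 < v_5 < v_6. Listing each simplex with vertices in this order, K has dimension 2 with simplices:

  0-simplices (7): [v_0], [v_1], [v_2], [v_3], [v_4], [v_5], [v_6]
  1-simplices (21): (21 of them)
  2-simplices (14): (14 of them)

Hence C_0 ≅ Z^7, C_1 ≅ Z^21, C_2 ≅ Z^14.

The boundary map ∂_1: C_1 → C_0 sends each edge [p,q] (with p < q) to q − p.
The resulting 7×21 matrix has rank 6, and its Smith normal form has invariant factors (1,1,1,1,1,1).

∂_2: C_2 → C_1 acts by ∂[p,q,r] = [q,r] − [p,r] + [p,q]. For instance
  ∂[v_0,v_2,v_3] = [v_2,v_3] − [v_0,v_3] + [v_0,v_2],
  ∂[v_0,v_1,v_5] = [v_1,v_5] − [v_0,v_5] + [v_0,v_1].
As a 21×14 matrix over Z this has rank 13, with invariant factors (1,1,1,1,1,1,1,1,1,1,1,1,1).

Now H_k = ker ∂_k / im ∂_{k+1}, so:

  H_0: rank C_0 − rank ∂_1 = 7 − 6 = 1, and the invariant factors of ∂_1 are all 1, so H_0 ≅ Z.
  H_1: rank ker ∂_1 − rank ∂_2 = (21 − 6) − 13 = 2, and the invariant factors of ∂_2 are all 1, so H_1 ≅ Z^2.
  H_2: rank ker ∂_2 − rank ∂_3 = (14 − 13) − 0 = 1, and there is no ∂_3, so H_2 ≅ Z.

As a check, the Euler characteristic is 7 − 21 + 14 = 0, which agrees with 1 − 2 + 1 = 0.
(K is a triangulation of the torus T^2.)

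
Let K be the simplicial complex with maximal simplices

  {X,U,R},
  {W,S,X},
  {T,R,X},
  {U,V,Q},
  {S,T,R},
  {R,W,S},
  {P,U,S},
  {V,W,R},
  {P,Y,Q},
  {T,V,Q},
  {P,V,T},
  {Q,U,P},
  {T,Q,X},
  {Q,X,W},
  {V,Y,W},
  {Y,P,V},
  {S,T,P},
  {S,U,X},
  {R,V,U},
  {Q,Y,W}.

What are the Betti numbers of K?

Order the vertices as P < Q < R < S < T < U < V < W < X < Y. Listing each simplex with vertices in this order, K has dimension 2 with simplices:

  0-simplices (10): P, Q, R, S, T, U, V, W, X, Y
  1-simplices (30): PQ, PS, PT, PU, PV, PY, QT, QU, QV, QW, QX, QY, RS, RT, RU, RV, RW, RX, ST, SU, SW, SX, TV, TX, UV, UX, VW, VY, WX, WY
  2-simplices (20): PQU, PQY, PST, PSU, PTV, PVY, QTV, QTX, QUV, QWX, QWY, RST, RSW, RTX, RUV, RUX, RVW, SUX, SWX, VWY

giving chain groups C_0 ≅ Z^10, C_1 ≅ Z^30, C_2 ≅ Z^20.

∂_1: C_1 → C_0 maps an edge to its endpoints' difference, ∂[p,q] = q − p.
The resulting 10×30 matrix has rank 9, and its Smith normal form has invariant factors (1,1,1,1,1,1,1,1,1).

The boundary map ∂_2: C_2 → C_1 acts by ∂[p,q,r] = [q,r] − [p,r] + [p,q]. For instance
  ∂RVW = VW − RW + RV,
  ∂SWX = WX − SX + SW.
This gives a 30×20 integer matrix of rank 20; reducing to Smith normal form yields diagonal entries (1,1,1,1,1,1,1,1,1,1,1,1,1,1,1,1,1,1,1,2).

Computing H_k = (kernel of ∂_k) / (image of ∂_{k+1}):

  H_0: rank C_0 − rank ∂_1 = 10 − 9 = 1, and the invariant factors of ∂_1 are all 1, so H_0 = Z.
  H_1: rank ker ∂_1 − rank ∂_2 = (30 − 9) − 20 = 1, and ∂_2 has invariant factor 2 > 1, so H_1 = Z ⊕ Z/2Z.
  H_2: rank ker ∂_2 − rank ∂_3 = (20 − 20) − 0 = 0, and there is no ∂_3, so H_2 = 0.

As a check, the Euler characteristic is 10 − 30 + 20 = 0, which agrees with 1 − 1 + 0 = 0.

Hence the Betti numbers are b_0 = 1, b_1 = 1, b_2 = 0.

b_0 = 1, b_1 = 1, b_2 = 0.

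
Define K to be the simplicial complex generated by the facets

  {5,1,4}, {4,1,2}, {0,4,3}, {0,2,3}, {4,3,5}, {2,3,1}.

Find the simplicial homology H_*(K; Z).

H_0 ≅ Z,  H_1 ≅ Z,  H_2 = 0.

Fix the vertex order 0 < 1 < 2 < 3 < 4 < 5 and write every simplex with vertices in increasing order. Then dim K = 2 and the simplices of K are:

  0-simplices (6): [0], [1], [2], [3], [4], [5]
  1-simplices (12): [0,2], [0,3], [0,4], [1,2], [1,3], [1,4], [1,5], [2,3], [2,4], [3,4], [3,5], [4,5]
  2-simplices (6): [0,2,3], [0,3,4], [1,2,3], [1,2,4], [1,4,5], [3,4,5]

Hence C_0 ≅ Z^6, C_1 ≅ Z^12, C_2 ≅ Z^6.

Boundary ∂_1: C_1 → C_0 maps an edge to its endpoints' difference, ∂[p,q] = q − p. For instance
  ∂[0,2] = [2] − [0].
The resulting 6×12 matrix has rank 5, and its Smith normal form has invariant factors (1,1,1,1,1).

∂_2: C_2 → C_1 maps a triangle to the signed sum of its edges. For instance
  ∂[1,4,5] = [4,5] − [1,5] + [1,4],
  ∂[0,2,3] = [2,3] − [0,3] + [0,2].
The resulting 12×6 matrix has rank 6, and its Smith normal form has invariant factors (1,1,1,1,1,1).

Reading off H_k = ker ∂_k / im ∂_{k+1}:

  H_0: rank C_0 − rank ∂_1 = 6 − 5 = 1, and the invariant factors of ∂_1 are all 1, so H_0 = Z.
  H_1: rank ker ∂_1 − rank ∂_2 = (12 − 5) − 6 = 1, and the invariant factors of ∂_2 are all 1, so H_1 = Z.
  H_2: rank ker ∂_2 − rank ∂_3 = (6 − 6) − 0 = 0, and there is no ∂_3, so H_2 = 0.

(K is a triangulation of the cylinder S^1 x I.)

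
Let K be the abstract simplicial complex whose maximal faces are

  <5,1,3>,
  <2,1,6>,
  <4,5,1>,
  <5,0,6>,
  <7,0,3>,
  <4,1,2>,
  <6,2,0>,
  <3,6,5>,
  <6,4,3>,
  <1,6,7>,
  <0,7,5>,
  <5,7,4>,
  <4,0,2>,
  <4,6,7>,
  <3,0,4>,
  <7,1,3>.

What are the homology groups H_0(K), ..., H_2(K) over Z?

We work with the vertex ordering 0 < 1 < 2 < 3 < 4 < 5 < 6 < 7. The simplices of K, each written with vertices in increasing order, are:

  0-simplices (8): [0], [1], [2], [3], [4], [5], [6], [7]
  1-simplices (24): (24 of them)
  2-simplices (16): [0,2,4], [0,2,6], [0,3,4], [0,3,7], [0,5,6], [0,5,7], [1,2,4], [1,2,6], [1,3,5], [1,3,7], [1,4,5], [1,6,7], [3,4,6], [3,5,6], [4,5,7], [4,6,7]

giving chain groups C_0 ≅ Z^8, C_1 ≅ Z^24, C_2 ≅ Z^16.

Boundary ∂_1: C_1 → C_0 is given by ∂[p,q] = [q] − [p]. For instance
  ∂[0,5] = [5] − [0].
The 8×24 boundary matrix has rank 7 and Smith normal form diag(1,1,1,1,1,1,1).

∂_2: C_2 → C_1 acts by ∂[p,q,r] = [q,r] − [p,r] + [p,q]. For instance
  ∂[0,5,6] = [5,6] − [0,6] + [0,5],
  ∂[0,3,7] = [3,7] − [0,7] + [0,3].
The resulting 24×16 matrix has rank 15, and its Smith normal form has invariant factors (1,1,1,1,1,1,1,1,1,1,1,1,1,1,1).

Reading off H_k = ker ∂_k / im ∂_{k+1}:

  H_0: rank C_0 − rank ∂_1 = 8 − 7 = 1, and the invariant factors of ∂_1 are all 1, so H_0 ≅ Z.
  H_1: rank ker ∂_1 − rank ∂_2 = (24 − 7) − 15 = 2, and the invariant factors of ∂_2 are all 1, so H_1 ≅ Z^2.
  H_2: rank ker ∂_2 − rank ∂_3 = (16 − 15) − 0 = 1, and there is no ∂_3, so H_2 ≅ Z.

H_0 = Z,  H_1 = Z^2,  H_2 = Z.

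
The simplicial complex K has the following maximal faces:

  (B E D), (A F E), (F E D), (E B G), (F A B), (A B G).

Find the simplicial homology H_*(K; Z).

H_0 ≅ Z,  H_1 ≅ Z,  H_2 = 0.

Fix the vertex order A < B < D < E < F < G and write every simplex with vertices in increasing order. Then dim K = 2 and the simplices of K are:

  0-simplices (6): A, B, D, E, F, G
  1-simplices (12): AB, AE, AF, AG, BD, BE, BF, BG, DE, DF, EF, EG
  2-simplices (6): ABF, ABG, AEF, BDE, BEG, DEF

so the chain groups are C_0 ≅ Z^6, C_1 ≅ Z^12, C_2 ≅ Z^6.

∂_1: C_1 → C_0 is given by ∂[p,q] = [q] − [p]. For instance
  ∂DE = E − D.
The 6×12 boundary matrix has rank 5 and Smith normal form diag(1,1,1,1,1).

∂_2: C_2 → C_1 maps a triangle to the signed sum of its edges. For instance
  ∂BDE = DE − BE + BD,
  ∂ABG = BG − AG + AB.
The 12×6 boundary matrix has rank 6 and Smith normal form diag(1,1,1,1,1,1).

Computing H_k = (kernel of ∂_k) / (image of ∂_{k+1}):

  H_0: rank C_0 − rank ∂_1 = 6 − 5 = 1, and the invariant factors of ∂_1 are all 1, so H_0 ≅ Z.
  H_1: rank ker ∂_1 − rank ∂_2 = (12 − 5) − 6 = 1, and the invariant factors of ∂_2 are all 1, so H_1 ≅ Z.
  H_2: rank ker ∂_2 − rank ∂_3 = (6 − 6) − 0 = 0, and there is no ∂_3, so H_2 ≅ 0.

(K is a triangulation of the cylinder S^1 x I.)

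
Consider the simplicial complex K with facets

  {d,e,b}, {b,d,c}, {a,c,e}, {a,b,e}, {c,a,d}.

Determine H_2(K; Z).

H_2 = 0.

Order the vertices as a < b < c < d < e. Listing each simplex with vertices in this order, K has dimension 2 with simplices:

  0-simplices (5): a, b, c, d, e
  1-simplices (10): ab, ac, ad, ae, bc, bd, be, cd, ce, de
  2-simplices (5): abe, acd, ace, bcd, bde

giving chain groups C_0 ≅ Z^5, C_1 ≅ Z^10, C_2 ≅ Z^5.

The boundary map ∂_1: C_1 → C_0 sends each edge [p,q] (with p < q) to q − p.
The 5×10 boundary matrix has rank 4 and Smith normal form diag(1,1,1,1).

The boundary map ∂_2: C_2 → C_1 acts by ∂[p,q,r] = [q,r] − [p,r] + [p,q]. For instance
  ∂bde = de − be + bd,
  ∂ace = ce − ae + ac.
As a 10×5 matrix over Z this has rank 5, with invariant factors (1,1,1,1,1).

From H_k ≅ ker(∂_k) / im(∂_{k+1}) we obtain:

  H_2: rank ker ∂_2 − rank ∂_3 = (5 − 5) − 0 = 0, and there is no ∂_3, so H_2 ≅ 0.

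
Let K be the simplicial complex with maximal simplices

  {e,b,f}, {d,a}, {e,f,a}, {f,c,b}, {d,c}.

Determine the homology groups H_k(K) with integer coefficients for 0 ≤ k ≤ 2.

K has 6 vertices, 9 edges, 3 triangles.
rank ∂_0 = 0, rank ∂_1 = 5 ⇒ b_0 = 6 − 0 − 5 = 1; all invariant factors of ∂_1 are 1 so no torsion. So H_0 = Z.
rank ∂_1 = 5, rank ∂_2 = 3 ⇒ b_1 = 9 − 5 − 3 = 1; all invariant factors of ∂_2 are 1 so no torsion. So H_1 = Z.
rank ∂_2 = 3, rank ∂_3 = 0 ⇒ b_2 = 3 − 3 − 0 = 0. So H_2 = 0.

H_0 ≅ Z,  H_1 ≅ Z,  H_2 = 0.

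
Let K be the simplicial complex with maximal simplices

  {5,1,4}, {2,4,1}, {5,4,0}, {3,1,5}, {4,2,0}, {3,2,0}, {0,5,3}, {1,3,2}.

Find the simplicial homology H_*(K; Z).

Take the total order 0 < 1 < 2 < 3 < 4 < 5 on the vertex set. Then K (dimension 2) consists of the simplices:

  0-simplices (6): [0], [1], [2], [3], [4], [5]
  1-simplices (12): [0,2], [0,3], [0,4], [0,5], [1,2], [1,3], [1,4], [1,5], [2,3], [2,4], [3,5], [4,5]
  2-simplices (8): [0,2,3], [0,2,4], [0,3,5], [0,4,5], [1,2,3], [1,2,4], [1,3,5], [1,4,5]

so the chain groups are C_0 ≅ Z^6, C_1 ≅ Z^12, C_2 ≅ Z^8.

The boundary map ∂_1: C_1 → C_0 is given by ∂[p,q] = [q] − [p].
This gives a 6×12 integer matrix of rank 5; reducing to Smith normal form yields diagonal entries (1,1,1,1,1).

Boundary ∂_2: C_2 → C_1 sends each 2-simplex [p,q,r] to [q,r] − [p,r] + [p,q]. For instance
  ∂[1,2,4] = [2,4] − [1,4] + [1,2],
  ∂[1,3,5] = [3,5] − [1,5] + [1,3].
This gives a 12×8 integer matrix of rank 7; reducing to Smith normal form yields diagonal entries (1,1,1,1,1,1,1).

Now H_k = ker ∂_k / im ∂_{k+1}, so:

  H_0: rank C_0 − rank ∂_1 = 6 − 5 = 1, and the invariant factors of ∂_1 are all 1, so H_0 ≅ Z.
  H_1: rank ker ∂_1 − rank ∂_2 = (12 − 5) − 7 = 0, and the invariant factors of ∂_2 are all 1, so H_1 ≅ 0.
  H_2: rank ker ∂_2 − rank ∂_3 = (8 − 7) − 0 = 1, and there is no ∂_3, so H_2 ≅ Z.

As a check, the Euler characteristic is 6 − 12 + 8 = 2, which agrees with 1 − 0 + 1 = 2.

H_0 = Z,  H_1 = 0,  H_2 = Z.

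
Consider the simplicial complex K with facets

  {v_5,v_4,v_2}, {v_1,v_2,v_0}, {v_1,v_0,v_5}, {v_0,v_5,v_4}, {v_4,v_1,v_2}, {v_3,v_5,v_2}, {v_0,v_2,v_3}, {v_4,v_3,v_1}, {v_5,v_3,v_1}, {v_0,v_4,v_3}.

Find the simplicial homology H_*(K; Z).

Fix the vertex order v_0 < v_1 < v_2 < v_3 < v_4 < v_5 and write every simplex with vertices in increasing order. Then dim K = 2 and the simplices of K are:

  0-simplices (6): [v_0], [v_1], [v_2], [v_3], [v_4], [v_5]
  1-simplices (15): (15 of them)
  2-simplices (10): [v_0,v_1,v_2], [v_0,v_1,v_5], [v_0,v_2,v_3], [v_0,v_3,v_4], [v_0,v_4,v_5], [v_1,v_2,v_4], [v_1,v_3,v_4], [v_1,v_3,v_5], [v_2,v_3,v_5], [v_2,v_4,v_5]

so the chain groups are C_0 ≅ Z^6, C_1 ≅ Z^15, C_2 ≅ Z^10.

∂_1: C_1 → C_0 maps an edge to its endpoints' difference, ∂[p,q] = q − p. For instance
  ∂[v_3,v_4] = [v_4] − [v_3].
As a 6×15 matrix over Z this has rank 5, with invariant factors (1,1,1,1,1).

The boundary map ∂_2: C_2 → C_1 acts by ∂[p,q,r] = [q,r] − [p,r] + [p,q]. For instance
  ∂[v_1,v_3,v_5] = [v_3,v_5] − [v_1,v_5] + [v_1,v_3],
  ∂[v_1,v_3,v_4] = [v_3,v_4] − [v_1,v_4] + [v_1,v_3].
As a 15×10 matrix over Z this has rank 10, with invariant factors (1,1,1,1,1,1,1,1,1,2).

Computing H_k = (kernel of ∂_k) / (image of ∂_{k+1}):

  H_0: rank C_0 − rank ∂_1 = 6 − 5 = 1, and the invariant factors of ∂_1 are all 1, so H_0 = Z.
  H_1: rank ker ∂_1 − rank ∂_2 = (15 − 5) − 10 = 0, and ∂_2 has invariant factor 2 > 1, so H_1 = Z_2.
  H_2: rank ker ∂_2 − rank ∂_3 = (10 − 10) − 0 = 0, and there is no ∂_3, so H_2 = 0.

H_0 ≅ Z,  H_1 ≅ Z_2,  H_2 = 0.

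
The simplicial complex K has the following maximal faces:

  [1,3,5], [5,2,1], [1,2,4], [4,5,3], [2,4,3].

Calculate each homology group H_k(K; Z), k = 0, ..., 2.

Take the total order 1 < 2 < 3 < 4 < 5 on the vertex set. Then K (dimension 2) consists of the simplices:

  0-simplices (5): [1], [2], [3], [4], [5]
  1-simplices (10): [1,2], [1,3], [1,4], [1,5], [2,3], [2,4], [2,5], [3,4], [3,5], [4,5]
  2-simplices (5): [1,2,4], [1,2,5], [1,3,5], [2,3,4], [3,4,5]

so the chain groups are C_0 ≅ Z^5, C_1 ≅ Z^10, C_2 ≅ Z^5.

Boundary ∂_1: C_1 → C_0 is given by ∂[p,q] = [q] − [p]. For instance
  ∂[1,3] = [3] − [1].
The 5×10 boundary matrix has rank 4 and Smith normal form diag(1,1,1,1).

The boundary map ∂_2: C_2 → C_1 maps a triangle to the signed sum of its edges. For instance
  ∂[2,3,4] = [3,4] − [2,4] + [2,3],
  ∂[3,4,5] = [4,5] − [3,5] + [3,4].
The resulting 10×5 matrix has rank 5, and its Smith normal form has invariant factors (1,1,1,1,1).

Now H_k = ker ∂_k / im ∂_{k+1}, so:

  H_0: rank C_0 − rank ∂_1 = 5 − 4 = 1, and the invariant factors of ∂_1 are all 1, so H_0 ≅ Z.
  H_1: rank ker ∂_1 − rank ∂_2 = (10 − 4) − 5 = 1, and the invariant factors of ∂_2 are all 1, so H_1 ≅ Z.
  H_2: rank ker ∂_2 − rank ∂_3 = (5 − 5) − 0 = 0, and there is no ∂_3, so H_2 ≅ 0.

H_0 = Z,  H_1 = Z,  H_2 = 0.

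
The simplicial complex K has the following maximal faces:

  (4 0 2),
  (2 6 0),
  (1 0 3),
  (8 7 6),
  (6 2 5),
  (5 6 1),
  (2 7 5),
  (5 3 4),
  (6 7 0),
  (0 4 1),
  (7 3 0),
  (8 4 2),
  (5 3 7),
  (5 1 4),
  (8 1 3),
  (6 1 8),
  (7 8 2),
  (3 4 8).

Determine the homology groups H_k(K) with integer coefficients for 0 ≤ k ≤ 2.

H_0 = Z,  H_1 = Z ⊕ Z/2,  H_2 = 0.

Order the vertices as 0 < 1 < 2 < 3 < 4 < 5 < 6 < 7 < 8. Listing each simplex with vertices in this order, K has dimension 2 with simplices:

  0-simplices (9): [0], [1], [2], [3], [4], [5], [6], [7], [8]
  1-simplices (27): (27 of them)
  2-simplices (18): [0,1,3], [0,1,4], [0,2,4], [0,2,6], [0,3,7], [0,6,7], [1,3,8], [1,4,5], [1,5,6], [1,6,8], [2,4,8], [2,5,6], [2,5,7], [2,7,8], [3,4,5], [3,4,8], [3,5,7], [6,7,8]

so the chain groups are C_0 ≅ Z^9, C_1 ≅ Z^27, C_2 ≅ Z^18.

∂_1: C_1 → C_0 maps an edge to its endpoints' difference, ∂[p,q] = q − p. For instance
  ∂[3,8] = [8] − [3].
The 9×27 boundary matrix has rank 8 and Smith normal form diag(1,1,1,1,1,1,1,1).

∂_2: C_2 → C_1 sends each 2-simplex [p,q,r] to [q,r] − [p,r] + [p,q]. For instance
  ∂[0,3,7] = [3,7] − [0,7] + [0,3],
  ∂[1,4,5] = [4,5] − [1,5] + [1,4].
As a 27×18 matrix over Z this has rank 18, with invariant factors (1,1,1,1,1,1,1,1,1,1,1,1,1,1,1,1,1,2).

Computing H_k = (kernel of ∂_k) / (image of ∂_{k+1}):

  H_0: rank C_0 − rank ∂_1 = 9 − 8 = 1, and the invariant factors of ∂_1 are all 1, so H_0 = Z.
  H_1: rank ker ∂_1 − rank ∂_2 = (27 − 8) − 18 = 1, and ∂_2 has invariant factor 2 > 1, so H_1 = Z ⊕ Z/2.
  H_2: rank ker ∂_2 − rank ∂_3 = (18 − 18) − 0 = 0, and there is no ∂_3, so H_2 = 0.

As a check, the Euler characteristic is 9 − 27 + 18 = 0, which agrees with 1 − 1 + 0 = 0.
(K is a triangulation of the Klein bottle.)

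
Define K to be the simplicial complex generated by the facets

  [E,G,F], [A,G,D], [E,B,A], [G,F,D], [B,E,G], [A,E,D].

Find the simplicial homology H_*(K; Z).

H_0 = Z,  H_1 = Z,  H_2 = 0.

K has 6 vertices, 12 edges, 6 triangles.
rank ∂_0 = 0, rank ∂_1 = 5 ⇒ b_0 = 6 − 0 − 5 = 1; all invariant factors of ∂_1 are 1 so no torsion. So H_0 = Z.
rank ∂_1 = 5, rank ∂_2 = 6 ⇒ b_1 = 12 − 5 − 6 = 1; all invariant factors of ∂_2 are 1 so no torsion. So H_1 = Z.
rank ∂_2 = 6, rank ∂_3 = 0 ⇒ b_2 = 6 − 6 − 0 = 0. So H_2 = 0.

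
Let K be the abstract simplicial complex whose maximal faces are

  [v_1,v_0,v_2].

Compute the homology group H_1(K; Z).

Take the total order v_0 < v_1 < v_2 on the vertex set. Then K (dimension 2) consists of the simplices:

  0-simplices (3): [v_0], [v_1], [v_2]
  1-simplices (3): [v_0,v_1], [v_0,v_2], [v_1,v_2]
  2-simplices (1): [v_0,v_1,v_2]

so the chain groups are C_0 ≅ Z^3, C_1 ≅ Z^3, C_2 ≅ Z^1.

The boundary map ∂_1: C_1 → C_0 sends each edge [p,q] (with p < q) to q − p.
As a 3×3 matrix over Z this has rank 2, with invariant factors (1,1).

Boundary ∂_2: C_2 → C_1 sends each 2-simplex [p,q,r] to [q,r] − [p,r] + [p,q]. For instance
  ∂[v_0,v_1,v_2] = [v_1,v_2] − [v_0,v_2] + [v_0,v_1].
This gives a 3×1 integer matrix of rank 1; reducing to Smith normal form yields diagonal entries (1).

From H_k ≅ ker(∂_k) / im(∂_{k+1}) we obtain:

  H_1: rank ker ∂_1 − rank ∂_2 = (3 − 2) − 1 = 0, and the invariant factors of ∂_2 are all 1, so H_1 = 0.

H_1 ≅ 0.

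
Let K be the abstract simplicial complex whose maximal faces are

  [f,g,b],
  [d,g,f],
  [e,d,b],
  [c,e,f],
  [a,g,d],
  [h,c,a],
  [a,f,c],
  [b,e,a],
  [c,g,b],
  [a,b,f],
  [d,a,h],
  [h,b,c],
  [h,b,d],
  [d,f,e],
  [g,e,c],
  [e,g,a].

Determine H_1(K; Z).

H_1 ≅ Z^2.

Take the total order a < b < c < d < e < f < g < h on the vertex set. Then K (dimension 2) consists of the simplices:

  0-simplices (8): a, b, c, d, e, f, g, h
  1-simplices (24): ab, ac, ad, ae, af, ag, ah, bc, bd, be, bf, bg, bh, ce, cf, cg, ch, de, df, dg, dh, ef, eg, fg
  2-simplices (16): abe, abf, acf, ach, adg, adh, aeg, bcg, bch, bde, bdh, bfg, cef, ceg, def, dfg

so the chain groups are C_0 ≅ Z^8, C_1 ≅ Z^24, C_2 ≅ Z^16.

∂_1: C_1 → C_0 is given by ∂[p,q] = [q] − [p].
The resulting 8×24 matrix has rank 7, and its Smith normal form has invariant factors (1,1,1,1,1,1,1).

Boundary ∂_2: C_2 → C_1 maps a triangle to the signed sum of its edges. For instance
  ∂bdh = dh − bh + bd,
  ∂cef = ef − cf + ce.
This gives a 24×16 integer matrix of rank 15; reducing to Smith normal form yields diagonal entries (1,1,1,1,1,1,1,1,1,1,1,1,1,1,1).

Reading off H_k = ker ∂_k / im ∂_{k+1}:

  H_1: rank ker ∂_1 − rank ∂_2 = (24 − 7) − 15 = 2, and the invariant factors of ∂_2 are all 1, so H_1 = Z^2.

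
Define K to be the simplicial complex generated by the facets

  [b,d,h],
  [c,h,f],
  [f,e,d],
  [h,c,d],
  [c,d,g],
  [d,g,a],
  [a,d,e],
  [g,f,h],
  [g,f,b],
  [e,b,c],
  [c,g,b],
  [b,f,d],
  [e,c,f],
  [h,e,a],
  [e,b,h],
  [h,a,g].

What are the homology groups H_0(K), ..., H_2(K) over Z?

Fix the vertex order a < b < c < d < e < f < g < h and write every simplex with vertices in increasing order. Then dim K = 2 and the simplices of K are:

  0-simplices (8): a, b, c, d, e, f, g, h
  1-simplices (24): ad, ae, ag, ah, bc, bd, be, bf, bg, bh, cd, ce, cf, cg, ch, de, df, dg, dh, ef, eh, fg, fh, gh
  2-simplices (16): ade, adg, aeh, agh, bce, bcg, bdf, bdh, beh, bfg, cdg, cdh, cef, cfh, def, fgh

so the chain groups are C_0 ≅ Z^8, C_1 ≅ Z^24, C_2 ≅ Z^16.

Boundary ∂_1: C_1 → C_0 is given by ∂[p,q] = [q] − [p]. For instance
  ∂fg = g − f.
The 8×24 boundary matrix has rank 7 and Smith normal form diag(1,1,1,1,1,1,1).

Boundary ∂_2: C_2 → C_1 sends each 2-simplex [p,q,r] to [q,r] − [p,r] + [p,q]. For instance
  ∂bce = ce − be + bc,
  ∂bfg = fg − bg + bf.
The resulting 24×16 matrix has rank 15, and its Smith normal form has invariant factors (1,1,1,1,1,1,1,1,1,1,1,1,1,1,1).

From H_k ≅ ker(∂_k) / im(∂_{k+1}) we obtain:

  H_0: rank C_0 − rank ∂_1 = 8 − 7 = 1, and the invariant factors of ∂_1 are all 1, so H_0 ≅ Z.
  H_1: rank ker ∂_1 − rank ∂_2 = (24 − 7) − 15 = 2, and the invariant factors of ∂_2 are all 1, so H_1 ≅ Z^2.
  H_2: rank ker ∂_2 − rank ∂_3 = (16 − 15) − 0 = 1, and there is no ∂_3, so H_2 ≅ Z.

H_0 = Z,  H_1 = Z^2,  H_2 = Z.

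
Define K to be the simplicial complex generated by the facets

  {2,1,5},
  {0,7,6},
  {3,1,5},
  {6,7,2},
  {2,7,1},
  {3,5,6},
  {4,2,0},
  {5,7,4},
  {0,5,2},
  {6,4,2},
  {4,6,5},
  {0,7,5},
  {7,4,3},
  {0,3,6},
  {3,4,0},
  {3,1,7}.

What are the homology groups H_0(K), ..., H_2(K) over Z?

K has 8 vertices, 24 edges, 16 triangles.
rank ∂_0 = 0, rank ∂_1 = 7 ⇒ b_0 = 8 − 0 − 7 = 1; all invariant factors of ∂_1 are 1 so no torsion. So H_0 ≅ Z.
rank ∂_1 = 7, rank ∂_2 = 15 ⇒ b_1 = 24 − 7 − 15 = 2; all invariant factors of ∂_2 are 1 so no torsion. So H_1 ≅ Z^2.
rank ∂_2 = 15, rank ∂_3 = 0 ⇒ b_2 = 16 − 15 − 0 = 1. So H_2 ≅ Z.

H_0 = Z,  H_1 = Z^2,  H_2 = Z.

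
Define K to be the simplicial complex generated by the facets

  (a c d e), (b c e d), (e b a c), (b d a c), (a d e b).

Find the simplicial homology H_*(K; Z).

H_0 = Z,  H_1 = 0,  H_2 = 0,  H_3 = Z.

K has 5 vertices, 10 edges, 10 triangles, 5 3-simplices.
rank ∂_0 = 0, rank ∂_1 = 4 ⇒ b_0 = 5 − 0 − 4 = 1; all invariant factors of ∂_1 are 1 so no torsion. So H_0 = Z.
rank ∂_1 = 4, rank ∂_2 = 6 ⇒ b_1 = 10 − 4 − 6 = 0; all invariant factors of ∂_2 are 1 so no torsion. So H_1 = 0.
rank ∂_2 = 6, rank ∂_3 = 4 ⇒ b_2 = 10 − 6 − 4 = 0; all invariant factors of ∂_3 are 1 so no torsion. So H_2 = 0.
rank ∂_3 = 4, rank ∂_4 = 0 ⇒ b_3 = 5 − 4 − 0 = 1. So H_3 = Z.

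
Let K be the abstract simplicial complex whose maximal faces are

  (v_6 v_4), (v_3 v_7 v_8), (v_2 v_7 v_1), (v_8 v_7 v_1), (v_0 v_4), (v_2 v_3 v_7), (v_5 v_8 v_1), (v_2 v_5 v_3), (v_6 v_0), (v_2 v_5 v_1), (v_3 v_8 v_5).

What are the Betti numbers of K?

b_0 = 2, b_1 = 1, b_2 = 1.

We work with the vertex ordering v_0 < v_1 < v_2 < v_3 < v_4 < v_5 < v_6 < v_7 < v_8. The simplices of K, each written with vertices in increasing order, are:

  0-simplices (9): [v_0], [v_1], [v_2], [v_3], [v_4], [v_5], [v_6], [v_7], [v_8]
  1-simplices (15): (15 of them)
  2-simplices (8): [v_1,v_2,v_5], [v_1,v_2,v_7], [v_1,v_5,v_8], [v_1,v_7,v_8], [v_2,v_3,v_5], [v_2,v_3,v_7], [v_3,v_5,v_8], [v_3,v_7,v_8]

so the chain groups are C_0 ≅ Z^9, C_1 ≅ Z^15, C_2 ≅ Z^8.

Boundary ∂_1: C_1 → C_0 sends each edge [p,q] (with p < q) to q − p.
This gives a 9×15 integer matrix of rank 7; reducing to Smith normal form yields diagonal entries (1,1,1,1,1,1,1).

∂_2: C_2 → C_1 acts by ∂[p,q,r] = [q,r] − [p,r] + [p,q]. For instance
  ∂[v_3,v_5,v_8] = [v_5,v_8] − [v_3,v_8] + [v_3,v_5],
  ∂[v_3,v_7,v_8] = [v_7,v_8] − [v_3,v_8] + [v_3,v_7].
This gives a 15×8 integer matrix of rank 7; reducing to Smith normal form yields diagonal entries (1,1,1,1,1,1,1).

Now H_k = ker ∂_k / im ∂_{k+1}, so:

  H_0: rank C_0 − rank ∂_1 = 9 − 7 = 2, and the invariant factors of ∂_1 are all 1, so H_0 ≅ Z^2.
  H_1: rank ker ∂_1 − rank ∂_2 = (15 − 7) − 7 = 1, and the invariant factors of ∂_2 are all 1, so H_1 ≅ Z.
  H_2: rank ker ∂_2 − rank ∂_3 = (8 − 7) − 0 = 1, and there is no ∂_3, so H_2 ≅ Z.

Hence the Betti numbers are b_0 = 2, b_1 = 1, b_2 = 1.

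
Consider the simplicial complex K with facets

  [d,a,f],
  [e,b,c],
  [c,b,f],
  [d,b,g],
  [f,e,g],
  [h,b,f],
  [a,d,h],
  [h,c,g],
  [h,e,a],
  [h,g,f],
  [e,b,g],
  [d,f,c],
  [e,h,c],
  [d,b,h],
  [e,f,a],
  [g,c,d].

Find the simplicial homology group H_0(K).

Fix the vertex order a < b < c < d < e < f < g < h and write every simplex with vertices in increasing order. Then dim K = 2 and the simplices of K are:

  0-simplices (8): a, b, c, d, e, f, g, h
  1-simplices (24): ad, ae, af, ah, bc, bd, be, bf, bg, bh, cd, ce, cf, cg, ch, df, dg, dh, ef, eg, eh, fg, fh, gh
  2-simplices (16): adf, adh, aef, aeh, bce, bcf, bdg, bdh, beg, bfh, cdf, cdg, ceh, cgh, efg, fgh

Hence C_0 ≅ Z^8, C_1 ≅ Z^24, C_2 ≅ Z^16.

Boundary ∂_1: C_1 → C_0 is given by ∂[p,q] = [q] − [p].
As a 8×24 matrix over Z this has rank 7, with invariant factors (1,1,1,1,1,1,1).

∂_2: C_2 → C_1 maps a triangle to the signed sum of its edges. For instance
  ∂bfh = fh − bh + bf,
  ∂bcf = cf − bf + bc.
The resulting 24×16 matrix has rank 15, and its Smith normal form has invariant factors (1,1,1,1,1,1,1,1,1,1,1,1,1,1,1).

Computing H_k = (kernel of ∂_k) / (image of ∂_{k+1}):

  H_0: rank C_0 − rank ∂_1 = 8 − 7 = 1, and the invariant factors of ∂_1 are all 1, so H_0 = Z.

(K is a triangulation of the torus T^2.)

H_0 = Z.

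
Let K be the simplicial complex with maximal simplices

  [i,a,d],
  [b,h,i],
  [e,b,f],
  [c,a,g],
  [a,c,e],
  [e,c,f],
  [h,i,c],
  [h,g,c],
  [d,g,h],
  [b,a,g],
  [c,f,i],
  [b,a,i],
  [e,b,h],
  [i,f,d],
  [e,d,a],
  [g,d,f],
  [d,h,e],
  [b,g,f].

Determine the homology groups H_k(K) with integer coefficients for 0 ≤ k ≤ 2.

K has 9 vertices, 27 edges, 18 triangles.
rank ∂_0 = 0, rank ∂_1 = 8 ⇒ b_0 = 9 − 0 − 8 = 1; all invariant factors of ∂_1 are 1 so no torsion. So H_0 ≅ Z.
rank ∂_1 = 8, rank ∂_2 = 17 ⇒ b_1 = 27 − 8 − 17 = 2; all invariant factors of ∂_2 are 1 so no torsion. So H_1 ≅ Z^2.
rank ∂_2 = 17, rank ∂_3 = 0 ⇒ b_2 = 18 − 17 − 0 = 1. So H_2 ≅ Z.

H_0 ≅ Z,  H_1 ≅ Z^2,  H_2 ≅ Z.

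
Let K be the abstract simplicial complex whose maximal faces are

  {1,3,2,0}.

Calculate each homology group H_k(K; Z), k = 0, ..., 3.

H_0 = Z,  H_1 = 0,  H_2 = 0,  H_3 = 0.

Fix the vertex order 0 < 1 < 2 < 3 and write every simplex with vertices in increasing order. Then dim K = 3 and the simplices of K are:

  0-simplices (4): [0], [1], [2], [3]
  1-simplices (6): [0,1], [0,2], [0,3], [1,2], [1,3], [2,3]
  2-simplices (4): [0,1,2], [0,1,3], [0,2,3], [1,2,3]
  3-simplices (1): [0,1,2,3]

Hence C_0 ≅ Z^4, C_1 ≅ Z^6, C_2 ≅ Z^4, C_3 ≅ Z^1.

The boundary map ∂_1: C_1 → C_0 sends each edge [p,q] (with p < q) to q − p. For instance
  ∂[1,3] = [3] − [1].
The 4×6 boundary matrix has rank 3 and Smith normal form diag(1,1,1).

The boundary map ∂_2: C_2 → C_1 maps a triangle to the signed sum of its edges. For instance
  ∂[0,2,3] = [2,3] − [0,3] + [0,2],
  ∂[1,2,3] = [2,3] − [1,3] + [1,2].
This gives a 6×4 integer matrix of rank 3; reducing to Smith normal form yields diagonal entries (1,1,1).

Boundary ∂_3: C_3 → C_2 sends each 3-simplex σ to the alternating sum Σ_i (−1)^i (σ with its i-th vertex removed). For instance
  ∂[0,1,2,3] = [1,2,3] − [0,2,3] + [0,1,3] − [0,1,2].
This gives a 4×1 integer matrix of rank 1; reducing to Smith normal form yields diagonal entries (1).

Now H_k = ker ∂_k / im ∂_{k+1}, so:

  H_0: rank C_0 − rank ∂_1 = 4 − 3 = 1, and the invariant factors of ∂_1 are all 1, so H_0 ≅ Z.
  H_1: rank ker ∂_1 − rank ∂_2 = (6 − 3) − 3 = 0, and the invariant factors of ∂_2 are all 1, so H_1 ≅ 0.
  H_2: rank ker ∂_2 − rank ∂_3 = (4 − 3) − 1 = 0, and the invariant factors of ∂_3 are all 1, so H_2 ≅ 0.
  H_3: rank ker ∂_3 − rank ∂_4 = (1 − 1) − 0 = 0, and there is no ∂_4, so H_3 ≅ 0.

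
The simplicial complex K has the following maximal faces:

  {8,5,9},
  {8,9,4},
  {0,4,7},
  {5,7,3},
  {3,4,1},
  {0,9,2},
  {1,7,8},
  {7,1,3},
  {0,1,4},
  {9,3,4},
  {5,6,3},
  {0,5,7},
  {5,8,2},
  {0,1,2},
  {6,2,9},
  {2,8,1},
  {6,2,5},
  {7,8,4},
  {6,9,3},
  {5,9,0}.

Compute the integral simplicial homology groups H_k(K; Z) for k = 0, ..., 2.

We work with the vertex ordering 0 < 1 < 2 < 3 < 4 < 5 < 6 < 7 < 8 < 9. The simplices of K, each written with vertices in increasing order, are:

  0-simplices (10): [0], [1], [2], [3], [4], [5], [6], [7], [8], [9]
  1-simplices (30): (30 of them)
  2-simplices (20): (20 of them)

giving chain groups C_0 ≅ Z^10, C_1 ≅ Z^30, C_2 ≅ Z^20.

∂_1: C_1 → C_0 sends each edge [p,q] (with p < q) to q − p. For instance
  ∂[5,6] = [6] − [5].
The resulting 10×30 matrix has rank 9, and its Smith normal form has invariant factors (1,1,1,1,1,1,1,1,1).

Boundary ∂_2: C_2 → C_1 sends each 2-simplex [p,q,r] to [q,r] − [p,r] + [p,q]. For instance
  ∂[3,6,9] = [6,9] − [3,9] + [3,6],
  ∂[0,2,9] = [2,9] − [0,9] + [0,2].
The 30×20 boundary matrix has rank 20 and Smith normal form diag(1,1,1,1,1,1,1,1,1,1,1,1,1,1,1,1,1,1,1,2).

Now H_k = ker ∂_k / im ∂_{k+1}, so:

  H_0: rank C_0 − rank ∂_1 = 10 − 9 = 1, and the invariant factors of ∂_1 are all 1, so H_0 = Z.
  H_1: rank ker ∂_1 − rank ∂_2 = (30 − 9) − 20 = 1, and ∂_2 has invariant factor 2 > 1, so H_1 = Z ⊕ Z/2Z.
  H_2: rank ker ∂_2 − rank ∂_3 = (20 − 20) − 0 = 0, and there is no ∂_3, so H_2 = 0.

As a check, the Euler characteristic is 10 − 30 + 20 = 0, which agrees with 1 − 1 + 0 = 0.

H_0 ≅ Z,  H_1 ≅ Z ⊕ Z/2Z,  H_2 = 0.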